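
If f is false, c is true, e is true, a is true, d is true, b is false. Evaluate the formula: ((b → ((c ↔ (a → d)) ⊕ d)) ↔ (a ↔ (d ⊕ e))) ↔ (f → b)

Substituting f=F, c=T, e=T, a=T, d=T, b=F:
a → d = T → T = T
c ↔ (a → d) = T ↔ T = T
(c ↔ (a → d)) ⊕ d = T ⊕ T = F
b → ((c ↔ (a → d)) ⊕ d) = F → F = T
d ⊕ e = T ⊕ T = F
a ↔ (d ⊕ e) = T ↔ F = F
(b → ((c ↔ (a → d)) ⊕ d)) ↔ (a ↔ (d ⊕ e)) = T ↔ F = F
f → b = F → F = T
((b → ((c ↔ (a → d)) ⊕ d)) ↔ (a ↔ (d ⊕ e))) ↔ (f → b) = F ↔ T = F

F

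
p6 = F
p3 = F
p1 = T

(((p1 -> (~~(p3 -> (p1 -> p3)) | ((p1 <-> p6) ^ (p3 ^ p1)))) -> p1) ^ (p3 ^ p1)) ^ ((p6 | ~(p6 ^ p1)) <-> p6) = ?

p1 -> p3 = T -> F = F
p3 -> (p1 -> p3) = F -> F = T
~(p3 -> (p1 -> p3)) = ~T = F
~~(p3 -> (p1 -> p3)) = ~F = T
p1 <-> p6 = T <-> F = F
p3 ^ p1 = F ^ T = T
(p1 <-> p6) ^ (p3 ^ p1) = F ^ T = T
~~(p3 -> (p1 -> p3)) | ((p1 <-> p6) ^ (p3 ^ p1)) = T | T = T
p1 -> (~~(p3 -> (p1 -> p3)) | ((p1 <-> p6) ^ (p3 ^ p1))) = T -> T = T
(p1 -> (~~(p3 -> (p1 -> p3)) | ((p1 <-> p6) ^ (p3 ^ p1)))) -> p1 = T -> T = T
p3 ^ p1 = F ^ T = T
((p1 -> (~~(p3 -> (p1 -> p3)) | ((p1 <-> p6) ^ (p3 ^ p1)))) -> p1) ^ (p3 ^ p1) = T ^ T = F
p6 ^ p1 = F ^ T = T
~(p6 ^ p1) = ~T = F
p6 | ~(p6 ^ p1) = F | F = F
(p6 | ~(p6 ^ p1)) <-> p6 = F <-> F = T
(((p1 -> (~~(p3 -> (p1 -> p3)) | ((p1 <-> p6) ^ (p3 ^ p1)))) -> p1) ^ (p3 ^ p1)) ^ ((p6 | ~(p6 ^ p1)) <-> p6) = F ^ T = T

T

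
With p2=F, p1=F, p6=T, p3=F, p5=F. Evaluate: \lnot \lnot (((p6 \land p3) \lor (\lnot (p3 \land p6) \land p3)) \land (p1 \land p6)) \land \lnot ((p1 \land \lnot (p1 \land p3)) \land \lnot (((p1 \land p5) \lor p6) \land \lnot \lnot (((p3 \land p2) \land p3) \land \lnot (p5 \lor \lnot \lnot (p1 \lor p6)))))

Substituting p2=F, p1=F, p6=T, p3=F, p5=F:
p6 \land p3 = T \land F = F
p3 \land p6 = F \land T = F
\lnot (p3 \land p6) = \lnot F = T
\lnot (p3 \land p6) \land p3 = T \land F = F
(p6 \land p3) \lor (\lnot (p3 \land p6) \land p3) = F \lor F = F
p1 \land p6 = F \land T = F
((p6 \land p3) \lor (\lnot (p3 \land p6) \land p3)) \land (p1 \land p6) = F \land F = F
\lnot (((p6 \land p3) \lor (\lnot (p3 \land p6) \land p3)) \land (p1 \land p6)) = \lnot F = T
\lnot \lnot (((p6 \land p3) \lor (\lnot (p3 \land p6) \land p3)) \land (p1 \land p6)) = \lnot T = F
p1 \land p3 = F \land F = F
\lnot (p1 \land p3) = \lnot F = T
p1 \land \lnot (p1 \land p3) = F \land T = F
p1 \land p5 = F \land F = F
(p1 \land p5) \lor p6 = F \lor T = T
p3 \land p2 = F \land F = F
(p3 \land p2) \land p3 = F \land F = F
p1 \lor p6 = F \lor T = T
\lnot (p1 \lor p6) = \lnot T = F
\lnot \lnot (p1 \lor p6) = \lnot F = T
p5 \lor \lnot \lnot (p1 \lor p6) = F \lor T = T
\lnot (p5 \lor \lnot \lnot (p1 \lor p6)) = \lnot T = F
((p3 \land p2) \land p3) \land \lnot (p5 \lor \lnot \lnot (p1 \lor p6)) = F \land F = F
\lnot (((p3 \land p2) \land p3) \land \lnot (p5 \lor \lnot \lnot (p1 \lor p6))) = \lnot F = T
\lnot \lnot (((p3 \land p2) \land p3) \land \lnot (p5 \lor \lnot \lnot (p1 \lor p6))) = \lnot T = F
((p1 \land p5) \lor p6) \land \lnot \lnot (((p3 \land p2) \land p3) \land \lnot (p5 \lor \lnot \lnot (p1 \lor p6))) = T \land F = F
\lnot (((p1 \land p5) \lor p6) \land \lnot \lnot (((p3 \land p2) \land p3) \land \lnot (p5 \lor \lnot \lnot (p1 \lor p6)))) = \lnot F = T
(p1 \land \lnot (p1 \land p3)) \land \lnot (((p1 \land p5) \lor p6) \land \lnot \lnot (((p3 \land p2) \land p3) \land \lnot (p5 \lor \lnot \lnot (p1 \lor p6)))) = F \land T = F
\lnot ((p1 \land \lnot (p1 \land p3)) \land \lnot (((p1 \land p5) \lor p6) \land \lnot \lnot (((p3 \land p2) \land p3) \land \lnot (p5 \lor \lnot \lnot (p1 \lor p6))))) = \lnot F = T
\lnot \lnot (((p6 \land p3) \lor (\lnot (p3 \land p6) \land p3)) \land (p1 \land p6)) \land \lnot ((p1 \land \lnot (p1 \land p3)) \land \lnot (((p1 \land p5) \lor p6) \land \lnot \lnot (((p3 \land p2) \land p3) \land \lnot (p5 \lor \lnot \lnot (p1 \lor p6))))) = F \land T = F

F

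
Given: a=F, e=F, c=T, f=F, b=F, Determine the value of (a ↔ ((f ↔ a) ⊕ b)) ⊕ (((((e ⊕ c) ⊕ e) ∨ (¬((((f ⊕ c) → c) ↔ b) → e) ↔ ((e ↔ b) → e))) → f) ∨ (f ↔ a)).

f ↔ a = F ↔ F = T
(f ↔ a) ⊕ b = T ⊕ F = T
a ↔ ((f ↔ a) ⊕ b) = F ↔ T = F
e ⊕ c = F ⊕ T = T
(e ⊕ c) ⊕ e = T ⊕ F = T
f ⊕ c = F ⊕ T = T
(f ⊕ c) → c = T → T = T
((f ⊕ c) → c) ↔ b = T ↔ F = F
(((f ⊕ c) → c) ↔ b) → e = F → F = T
¬((((f ⊕ c) → c) ↔ b) → e) = ¬T = F
e ↔ b = F ↔ F = T
(e ↔ b) → e = T → F = F
¬((((f ⊕ c) → c) ↔ b) → e) ↔ ((e ↔ b) → e) = F ↔ F = T
((e ⊕ c) ⊕ e) ∨ (¬((((f ⊕ c) → c) ↔ b) → e) ↔ ((e ↔ b) → e)) = T ∨ T = T
(((e ⊕ c) ⊕ e) ∨ (¬((((f ⊕ c) → c) ↔ b) → e) ↔ ((e ↔ b) → e))) → f = T → F = F
f ↔ a = F ↔ F = T
((((e ⊕ c) ⊕ e) ∨ (¬((((f ⊕ c) → c) ↔ b) → e) ↔ ((e ↔ b) → e))) → f) ∨ (f ↔ a) = F ∨ T = T
(a ↔ ((f ↔ a) ⊕ b)) ⊕ (((((e ⊕ c) ⊕ e) ∨ (¬((((f ⊕ c) → c) ↔ b) → e) ↔ ((e ↔ b) → e))) → f) ∨ (f ↔ a)) = F ⊕ T = T

T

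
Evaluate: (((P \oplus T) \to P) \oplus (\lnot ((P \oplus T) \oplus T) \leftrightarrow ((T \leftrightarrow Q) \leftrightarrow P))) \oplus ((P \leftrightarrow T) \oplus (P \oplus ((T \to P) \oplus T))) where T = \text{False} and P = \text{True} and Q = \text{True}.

\text{False}

Substituting T=\text{False}, P=\text{True}, Q=\text{True}:
P \oplus T = \text{True} \oplus \text{False} = \text{True}
(P \oplus T) \to P = \text{True} \to \text{True} = \text{True}
P \oplus T = \text{True} \oplus \text{False} = \text{True}
(P \oplus T) \oplus T = \text{True} \oplus \text{False} = \text{True}
\lnot ((P \oplus T) \oplus T) = \lnot \text{True} = \text{False}
T \leftrightarrow Q = \text{False} \leftrightarrow \text{True} = \text{False}
(T \leftrightarrow Q) \leftrightarrow P = \text{False} \leftrightarrow \text{True} = \text{False}
\lnot ((P \oplus T) \oplus T) \leftrightarrow ((T \leftrightarrow Q) \leftrightarrow P) = \text{False} \leftrightarrow \text{False} = \text{True}
((P \oplus T) \to P) \oplus (\lnot ((P \oplus T) \oplus T) \leftrightarrow ((T \leftrightarrow Q) \leftrightarrow P)) = \text{True} \oplus \text{True} = \text{False}
P \leftrightarrow T = \text{True} \leftrightarrow \text{False} = \text{False}
T \to P = \text{False} \to \text{True} = \text{True}
(T \to P) \oplus T = \text{True} \oplus \text{False} = \text{True}
P \oplus ((T \to P) \oplus T) = \text{True} \oplus \text{True} = \text{False}
(P \leftrightarrow T) \oplus (P \oplus ((T \to P) \oplus T)) = \text{False} \oplus \text{False} = \text{False}
(((P \oplus T) \to P) \oplus (\lnot ((P \oplus T) \oplus T) \leftrightarrow ((T \leftrightarrow Q) \leftrightarrow P))) \oplus ((P \leftrightarrow T) \oplus (P \oplus ((T \to P) \oplus T))) = \text{False} \oplus \text{False} = \text{False}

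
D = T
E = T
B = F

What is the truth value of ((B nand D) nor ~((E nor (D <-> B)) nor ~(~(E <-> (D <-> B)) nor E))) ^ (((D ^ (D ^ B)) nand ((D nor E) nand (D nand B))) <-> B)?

B nand D = F nand T = T
D <-> B = T <-> F = F
E nor (D <-> B) = T nor F = F
D <-> B = T <-> F = F
E <-> (D <-> B) = T <-> F = F
~(E <-> (D <-> B)) = ~F = T
~(E <-> (D <-> B)) nor E = T nor T = F
~(~(E <-> (D <-> B)) nor E) = ~F = T
(E nor (D <-> B)) nor ~(~(E <-> (D <-> B)) nor E) = F nor T = F
~((E nor (D <-> B)) nor ~(~(E <-> (D <-> B)) nor E)) = ~F = T
(B nand D) nor ~((E nor (D <-> B)) nor ~(~(E <-> (D <-> B)) nor E)) = T nor T = F
D ^ B = T ^ F = T
D ^ (D ^ B) = T ^ T = F
D nor E = T nor T = F
D nand B = T nand F = T
(D nor E) nand (D nand B) = F nand T = T
(D ^ (D ^ B)) nand ((D nor E) nand (D nand B)) = F nand T = T
((D ^ (D ^ B)) nand ((D nor E) nand (D nand B))) <-> B = T <-> F = F
((B nand D) nor ~((E nor (D <-> B)) nor ~(~(E <-> (D <-> B)) nor E))) ^ (((D ^ (D ^ B)) nand ((D nor E) nand (D nand B))) <-> B) = F ^ F = F

F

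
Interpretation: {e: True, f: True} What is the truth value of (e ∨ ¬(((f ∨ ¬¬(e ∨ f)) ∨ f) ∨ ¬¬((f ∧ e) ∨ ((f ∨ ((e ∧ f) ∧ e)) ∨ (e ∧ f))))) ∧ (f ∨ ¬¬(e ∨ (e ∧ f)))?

True

Substituting e=True, f=True:
e ∨ f = True ∨ True = True
¬(e ∨ f) = ¬True = False
¬¬(e ∨ f) = ¬False = True
f ∨ ¬¬(e ∨ f) = True ∨ True = True
(f ∨ ¬¬(e ∨ f)) ∨ f = True ∨ True = True
f ∧ e = True ∧ True = True
e ∧ f = True ∧ True = True
(e ∧ f) ∧ e = True ∧ True = True
f ∨ ((e ∧ f) ∧ e) = True ∨ True = True
e ∧ f = True ∧ True = True
(f ∨ ((e ∧ f) ∧ e)) ∨ (e ∧ f) = True ∨ True = True
(f ∧ e) ∨ ((f ∨ ((e ∧ f) ∧ e)) ∨ (e ∧ f)) = True ∨ True = True
¬((f ∧ e) ∨ ((f ∨ ((e ∧ f) ∧ e)) ∨ (e ∧ f))) = ¬True = False
¬¬((f ∧ e) ∨ ((f ∨ ((e ∧ f) ∧ e)) ∨ (e ∧ f))) = ¬False = True
((f ∨ ¬¬(e ∨ f)) ∨ f) ∨ ¬¬((f ∧ e) ∨ ((f ∨ ((e ∧ f) ∧ e)) ∨ (e ∧ f))) = True ∨ True = True
¬(((f ∨ ¬¬(e ∨ f)) ∨ f) ∨ ¬¬((f ∧ e) ∨ ((f ∨ ((e ∧ f) ∧ e)) ∨ (e ∧ f)))) = ¬True = False
e ∨ ¬(((f ∨ ¬¬(e ∨ f)) ∨ f) ∨ ¬¬((f ∧ e) ∨ ((f ∨ ((e ∧ f) ∧ e)) ∨ (e ∧ f)))) = True ∨ False = True
e ∧ f = True ∧ True = True
e ∨ (e ∧ f) = True ∨ True = True
¬(e ∨ (e ∧ f)) = ¬True = False
¬¬(e ∨ (e ∧ f)) = ¬False = True
f ∨ ¬¬(e ∨ (e ∧ f)) = True ∨ True = True
(e ∨ ¬(((f ∨ ¬¬(e ∨ f)) ∨ f) ∨ ¬¬((f ∧ e) ∨ ((f ∨ ((e ∧ f) ∧ e)) ∨ (e ∧ f))))) ∧ (f ∨ ¬¬(e ∨ (e ∧ f))) = True ∧ True = True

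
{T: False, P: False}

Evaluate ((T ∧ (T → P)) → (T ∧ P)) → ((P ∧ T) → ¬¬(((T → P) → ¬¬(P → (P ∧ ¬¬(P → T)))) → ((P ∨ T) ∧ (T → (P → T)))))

T → P = False → False = True
T ∧ (T → P) = False ∧ True = False
T ∧ P = False ∧ False = False
(T ∧ (T → P)) → (T ∧ P) = False → False = True
P ∧ T = False ∧ False = False
T → P = False → False = True
P → T = False → False = True
¬(P → T) = ¬True = False
¬¬(P → T) = ¬False = True
P ∧ ¬¬(P → T) = False ∧ True = False
P → (P ∧ ¬¬(P → T)) = False → False = True
¬(P → (P ∧ ¬¬(P → T))) = ¬True = False
¬¬(P → (P ∧ ¬¬(P → T))) = ¬False = True
(T → P) → ¬¬(P → (P ∧ ¬¬(P → T))) = True → True = True
P ∨ T = False ∨ False = False
P → T = False → False = True
T → (P → T) = False → True = True
(P ∨ T) ∧ (T → (P → T)) = False ∧ True = False
((T → P) → ¬¬(P → (P ∧ ¬¬(P → T)))) → ((P ∨ T) ∧ (T → (P → T))) = True → False = False
¬(((T → P) → ¬¬(P → (P ∧ ¬¬(P → T)))) → ((P ∨ T) ∧ (T → (P → T)))) = ¬False = True
¬¬(((T → P) → ¬¬(P → (P ∧ ¬¬(P → T)))) → ((P ∨ T) ∧ (T → (P → T)))) = ¬True = False
(P ∧ T) → ¬¬(((T → P) → ¬¬(P → (P ∧ ¬¬(P → T)))) → ((P ∨ T) ∧ (T → (P → T)))) = False → False = True
((T ∧ (T → P)) → (T ∧ P)) → ((P ∧ T) → ¬¬(((T → P) → ¬¬(P → (P ∧ ¬¬(P → T)))) → ((P ∨ T) ∧ (T → (P → T))))) = True → True = True

True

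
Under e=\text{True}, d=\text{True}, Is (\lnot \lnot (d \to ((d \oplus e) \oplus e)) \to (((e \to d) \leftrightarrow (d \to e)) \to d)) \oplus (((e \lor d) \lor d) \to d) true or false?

\text{False}

d \oplus e = \text{True} \oplus \text{True} = \text{False}
(d \oplus e) \oplus e = \text{False} \oplus \text{True} = \text{True}
d \to ((d \oplus e) \oplus e) = \text{True} \to \text{True} = \text{True}
\lnot (d \to ((d \oplus e) \oplus e)) = \lnot \text{True} = \text{False}
\lnot \lnot (d \to ((d \oplus e) \oplus e)) = \lnot \text{False} = \text{True}
e \to d = \text{True} \to \text{True} = \text{True}
d \to e = \text{True} \to \text{True} = \text{True}
(e \to d) \leftrightarrow (d \to e) = \text{True} \leftrightarrow \text{True} = \text{True}
((e \to d) \leftrightarrow (d \to e)) \to d = \text{True} \to \text{True} = \text{True}
\lnot \lnot (d \to ((d \oplus e) \oplus e)) \to (((e \to d) \leftrightarrow (d \to e)) \to d) = \text{True} \to \text{True} = \text{True}
e \lor d = \text{True} \lor \text{True} = \text{True}
(e \lor d) \lor d = \text{True} \lor \text{True} = \text{True}
((e \lor d) \lor d) \to d = \text{True} \to \text{True} = \text{True}
(\lnot \lnot (d \to ((d \oplus e) \oplus e)) \to (((e \to d) \leftrightarrow (d \to e)) \to d)) \oplus (((e \lor d) \lor d) \to d) = \text{True} \oplus \text{True} = \text{False}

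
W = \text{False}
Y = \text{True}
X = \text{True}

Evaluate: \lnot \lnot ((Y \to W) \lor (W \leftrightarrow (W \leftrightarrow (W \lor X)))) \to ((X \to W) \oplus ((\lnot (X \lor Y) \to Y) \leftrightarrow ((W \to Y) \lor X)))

Substituting W=\text{False}, Y=\text{True}, X=\text{True}:
Y \to W = \text{True} \to \text{False} = \text{False}
W \lor X = \text{False} \lor \text{True} = \text{True}
W \leftrightarrow (W \lor X) = \text{False} \leftrightarrow \text{True} = \text{False}
W \leftrightarrow (W \leftrightarrow (W \lor X)) = \text{False} \leftrightarrow \text{False} = \text{True}
(Y \to W) \lor (W \leftrightarrow (W \leftrightarrow (W \lor X))) = \text{False} \lor \text{True} = \text{True}
\lnot ((Y \to W) \lor (W \leftrightarrow (W \leftrightarrow (W \lor X)))) = \lnot \text{True} = \text{False}
\lnot \lnot ((Y \to W) \lor (W \leftrightarrow (W \leftrightarrow (W \lor X)))) = \lnot \text{False} = \text{True}
X \to W = \text{True} \to \text{False} = \text{False}
X \lor Y = \text{True} \lor \text{True} = \text{True}
\lnot (X \lor Y) = \lnot \text{True} = \text{False}
\lnot (X \lor Y) \to Y = \text{False} \to \text{True} = \text{True}
W \to Y = \text{False} \to \text{True} = \text{True}
(W \to Y) \lor X = \text{True} \lor \text{True} = \text{True}
(\lnot (X \lor Y) \to Y) \leftrightarrow ((W \to Y) \lor X) = \text{True} \leftrightarrow \text{True} = \text{True}
(X \to W) \oplus ((\lnot (X \lor Y) \to Y) \leftrightarrow ((W \to Y) \lor X)) = \text{False} \oplus \text{True} = \text{True}
\lnot \lnot ((Y \to W) \lor (W \leftrightarrow (W \leftrightarrow (W \lor X)))) \to ((X \to W) \oplus ((\lnot (X \lor Y) \to Y) \leftrightarrow ((W \to Y) \lor X))) = \text{True} \to \text{True} = \text{True}

\text{True}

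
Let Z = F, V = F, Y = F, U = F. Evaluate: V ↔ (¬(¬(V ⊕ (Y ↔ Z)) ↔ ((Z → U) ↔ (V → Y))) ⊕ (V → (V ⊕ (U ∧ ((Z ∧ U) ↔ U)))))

T

Substituting Z=F, V=F, Y=F, U=F:
Y ↔ Z = F ↔ F = T
V ⊕ (Y ↔ Z) = F ⊕ T = T
¬(V ⊕ (Y ↔ Z)) = ¬T = F
Z → U = F → F = T
V → Y = F → F = T
(Z → U) ↔ (V → Y) = T ↔ T = T
¬(V ⊕ (Y ↔ Z)) ↔ ((Z → U) ↔ (V → Y)) = F ↔ T = F
¬(¬(V ⊕ (Y ↔ Z)) ↔ ((Z → U) ↔ (V → Y))) = ¬F = T
Z ∧ U = F ∧ F = F
(Z ∧ U) ↔ U = F ↔ F = T
U ∧ ((Z ∧ U) ↔ U) = F ∧ T = F
V ⊕ (U ∧ ((Z ∧ U) ↔ U)) = F ⊕ F = F
V → (V ⊕ (U ∧ ((Z ∧ U) ↔ U))) = F → F = T
¬(¬(V ⊕ (Y ↔ Z)) ↔ ((Z → U) ↔ (V → Y))) ⊕ (V → (V ⊕ (U ∧ ((Z ∧ U) ↔ U)))) = T ⊕ T = F
V ↔ (¬(¬(V ⊕ (Y ↔ Z)) ↔ ((Z → U) ↔ (V → Y))) ⊕ (V → (V ⊕ (U ∧ ((Z ∧ U) ↔ U))))) = F ↔ F = T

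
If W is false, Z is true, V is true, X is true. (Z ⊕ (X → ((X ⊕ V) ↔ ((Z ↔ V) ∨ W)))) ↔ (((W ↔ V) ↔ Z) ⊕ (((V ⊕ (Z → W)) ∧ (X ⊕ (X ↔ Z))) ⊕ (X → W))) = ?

Substituting W=F, Z=T, V=T, X=T:
X ⊕ V = T ⊕ T = F
Z ↔ V = T ↔ T = T
(Z ↔ V) ∨ W = T ∨ F = T
(X ⊕ V) ↔ ((Z ↔ V) ∨ W) = F ↔ T = F
X → ((X ⊕ V) ↔ ((Z ↔ V) ∨ W)) = T → F = F
Z ⊕ (X → ((X ⊕ V) ↔ ((Z ↔ V) ∨ W))) = T ⊕ F = T
W ↔ V = F ↔ T = F
(W ↔ V) ↔ Z = F ↔ T = F
Z → W = T → F = F
V ⊕ (Z → W) = T ⊕ F = T
X ↔ Z = T ↔ T = T
X ⊕ (X ↔ Z) = T ⊕ T = F
(V ⊕ (Z → W)) ∧ (X ⊕ (X ↔ Z)) = T ∧ F = F
X → W = T → F = F
((V ⊕ (Z → W)) ∧ (X ⊕ (X ↔ Z))) ⊕ (X → W) = F ⊕ F = F
((W ↔ V) ↔ Z) ⊕ (((V ⊕ (Z → W)) ∧ (X ⊕ (X ↔ Z))) ⊕ (X → W)) = F ⊕ F = F
(Z ⊕ (X → ((X ⊕ V) ↔ ((Z ↔ V) ∨ W)))) ↔ (((W ↔ V) ↔ Z) ⊕ (((V ⊕ (Z → W)) ∧ (X ⊕ (X ↔ Z))) ⊕ (X → W))) = T ↔ F = F

F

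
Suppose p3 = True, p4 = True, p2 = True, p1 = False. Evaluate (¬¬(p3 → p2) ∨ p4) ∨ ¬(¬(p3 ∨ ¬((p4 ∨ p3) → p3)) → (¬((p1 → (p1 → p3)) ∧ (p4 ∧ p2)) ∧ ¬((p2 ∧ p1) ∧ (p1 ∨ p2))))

True

p3 → p2 = True → True = True
¬(p3 → p2) = ¬True = False
¬¬(p3 → p2) = ¬False = True
¬¬(p3 → p2) ∨ p4 = True ∨ True = True
p4 ∨ p3 = True ∨ True = True
(p4 ∨ p3) → p3 = True → True = True
¬((p4 ∨ p3) → p3) = ¬True = False
p3 ∨ ¬((p4 ∨ p3) → p3) = True ∨ False = True
¬(p3 ∨ ¬((p4 ∨ p3) → p3)) = ¬True = False
p1 → p3 = False → True = True
p1 → (p1 → p3) = False → True = True
p4 ∧ p2 = True ∧ True = True
(p1 → (p1 → p3)) ∧ (p4 ∧ p2) = True ∧ True = True
¬((p1 → (p1 → p3)) ∧ (p4 ∧ p2)) = ¬True = False
p2 ∧ p1 = True ∧ False = False
p1 ∨ p2 = False ∨ True = True
(p2 ∧ p1) ∧ (p1 ∨ p2) = False ∧ True = False
¬((p2 ∧ p1) ∧ (p1 ∨ p2)) = ¬False = True
¬((p1 → (p1 → p3)) ∧ (p4 ∧ p2)) ∧ ¬((p2 ∧ p1) ∧ (p1 ∨ p2)) = False ∧ True = False
¬(p3 ∨ ¬((p4 ∨ p3) → p3)) → (¬((p1 → (p1 → p3)) ∧ (p4 ∧ p2)) ∧ ¬((p2 ∧ p1) ∧ (p1 ∨ p2))) = False → False = True
¬(¬(p3 ∨ ¬((p4 ∨ p3) → p3)) → (¬((p1 → (p1 → p3)) ∧ (p4 ∧ p2)) ∧ ¬((p2 ∧ p1) ∧ (p1 ∨ p2)))) = ¬True = False
(¬¬(p3 → p2) ∨ p4) ∨ ¬(¬(p3 ∨ ¬((p4 ∨ p3) → p3)) → (¬((p1 → (p1 → p3)) ∧ (p4 ∧ p2)) ∧ ¬((p2 ∧ p1) ∧ (p1 ∨ p2)))) = True ∨ False = True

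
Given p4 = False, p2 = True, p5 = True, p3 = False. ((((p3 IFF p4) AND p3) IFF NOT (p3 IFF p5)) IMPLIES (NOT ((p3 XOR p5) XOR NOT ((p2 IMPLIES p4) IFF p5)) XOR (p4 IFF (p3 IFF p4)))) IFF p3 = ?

p3 IFF p4 = False IFF False = True
(p3 IFF p4) AND p3 = True AND False = False
p3 IFF p5 = False IFF True = False
NOT (p3 IFF p5) = NOT False = True
((p3 IFF p4) AND p3) IFF NOT (p3 IFF p5) = False IFF True = False
p3 XOR p5 = False XOR True = True
p2 IMPLIES p4 = True IMPLIES False = False
(p2 IMPLIES p4) IFF p5 = False IFF True = False
NOT ((p2 IMPLIES p4) IFF p5) = NOT False = True
(p3 XOR p5) XOR NOT ((p2 IMPLIES p4) IFF p5) = True XOR True = False
NOT ((p3 XOR p5) XOR NOT ((p2 IMPLIES p4) IFF p5)) = NOT False = True
p3 IFF p4 = False IFF False = True
p4 IFF (p3 IFF p4) = False IFF True = False
NOT ((p3 XOR p5) XOR NOT ((p2 IMPLIES p4) IFF p5)) XOR (p4 IFF (p3 IFF p4)) = True XOR False = True
(((p3 IFF p4) AND p3) IFF NOT (p3 IFF p5)) IMPLIES (NOT ((p3 XOR p5) XOR NOT ((p2 IMPLIES p4) IFF p5)) XOR (p4 IFF (p3 IFF p4))) = False IMPLIES True = True
((((p3 IFF p4) AND p3) IFF NOT (p3 IFF p5)) IMPLIES (NOT ((p3 XOR p5) XOR NOT ((p2 IMPLIES p4) IFF p5)) XOR (p4 IFF (p3 IFF p4)))) IFF p3 = True IFF False = False

False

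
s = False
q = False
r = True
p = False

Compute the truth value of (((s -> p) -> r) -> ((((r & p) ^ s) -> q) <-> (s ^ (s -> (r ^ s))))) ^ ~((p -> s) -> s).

False

s -> p = False -> False = True
(s -> p) -> r = True -> True = True
r & p = True & False = False
(r & p) ^ s = False ^ False = False
((r & p) ^ s) -> q = False -> False = True
r ^ s = True ^ False = True
s -> (r ^ s) = False -> True = True
s ^ (s -> (r ^ s)) = False ^ True = True
(((r & p) ^ s) -> q) <-> (s ^ (s -> (r ^ s))) = True <-> True = True
((s -> p) -> r) -> ((((r & p) ^ s) -> q) <-> (s ^ (s -> (r ^ s)))) = True -> True = True
p -> s = False -> False = True
(p -> s) -> s = True -> False = False
~((p -> s) -> s) = ~False = True
(((s -> p) -> r) -> ((((r & p) ^ s) -> q) <-> (s ^ (s -> (r ^ s))))) ^ ~((p -> s) -> s) = True ^ True = False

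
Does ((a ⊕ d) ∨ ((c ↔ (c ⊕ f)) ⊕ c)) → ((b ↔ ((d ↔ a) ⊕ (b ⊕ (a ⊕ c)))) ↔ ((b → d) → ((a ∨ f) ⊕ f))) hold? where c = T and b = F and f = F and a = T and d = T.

Substituting c=T, b=F, f=F, a=T, d=T:
a ⊕ d = T ⊕ T = F
c ⊕ f = T ⊕ F = T
c ↔ (c ⊕ f) = T ↔ T = T
(c ↔ (c ⊕ f)) ⊕ c = T ⊕ T = F
(a ⊕ d) ∨ ((c ↔ (c ⊕ f)) ⊕ c) = F ∨ F = F
d ↔ a = T ↔ T = T
a ⊕ c = T ⊕ T = F
b ⊕ (a ⊕ c) = F ⊕ F = F
(d ↔ a) ⊕ (b ⊕ (a ⊕ c)) = T ⊕ F = T
b ↔ ((d ↔ a) ⊕ (b ⊕ (a ⊕ c))) = F ↔ T = F
b → d = F → T = T
a ∨ f = T ∨ F = T
(a ∨ f) ⊕ f = T ⊕ F = T
(b → d) → ((a ∨ f) ⊕ f) = T → T = T
(b ↔ ((d ↔ a) ⊕ (b ⊕ (a ⊕ c)))) ↔ ((b → d) → ((a ∨ f) ⊕ f)) = F ↔ T = F
((a ⊕ d) ∨ ((c ↔ (c ⊕ f)) ⊕ c)) → ((b ↔ ((d ↔ a) ⊕ (b ⊕ (a ⊕ c)))) ↔ ((b → d) → ((a ∨ f) ⊕ f))) = F → F = T

T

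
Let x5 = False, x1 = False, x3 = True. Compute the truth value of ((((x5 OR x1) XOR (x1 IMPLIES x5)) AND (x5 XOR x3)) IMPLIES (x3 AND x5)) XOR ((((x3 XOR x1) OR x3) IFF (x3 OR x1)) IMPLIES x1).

False

x5 OR x1 = False OR False = False
x1 IMPLIES x5 = False IMPLIES False = True
(x5 OR x1) XOR (x1 IMPLIES x5) = False XOR True = True
x5 XOR x3 = False XOR True = True
((x5 OR x1) XOR (x1 IMPLIES x5)) AND (x5 XOR x3) = True AND True = True
x3 AND x5 = True AND False = False
(((x5 OR x1) XOR (x1 IMPLIES x5)) AND (x5 XOR x3)) IMPLIES (x3 AND x5) = True IMPLIES False = False
x3 XOR x1 = True XOR False = True
(x3 XOR x1) OR x3 = True OR True = True
x3 OR x1 = True OR False = True
((x3 XOR x1) OR x3) IFF (x3 OR x1) = True IFF True = True
(((x3 XOR x1) OR x3) IFF (x3 OR x1)) IMPLIES x1 = True IMPLIES False = False
((((x5 OR x1) XOR (x1 IMPLIES x5)) AND (x5 XOR x3)) IMPLIES (x3 AND x5)) XOR ((((x3 XOR x1) OR x3) IFF (x3 OR x1)) IMPLIES x1) = False XOR False = False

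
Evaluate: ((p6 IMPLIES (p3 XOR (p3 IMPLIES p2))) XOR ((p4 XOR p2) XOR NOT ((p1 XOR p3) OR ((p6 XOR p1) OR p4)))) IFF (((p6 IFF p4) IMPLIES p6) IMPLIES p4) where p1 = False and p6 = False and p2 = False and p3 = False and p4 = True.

False

p3 IMPLIES p2 = False IMPLIES False = True
p3 XOR (p3 IMPLIES p2) = False XOR True = True
p6 IMPLIES (p3 XOR (p3 IMPLIES p2)) = False IMPLIES True = True
p4 XOR p2 = True XOR False = True
p1 XOR p3 = False XOR False = False
p6 XOR p1 = False XOR False = False
(p6 XOR p1) OR p4 = False OR True = True
(p1 XOR p3) OR ((p6 XOR p1) OR p4) = False OR True = True
NOT ((p1 XOR p3) OR ((p6 XOR p1) OR p4)) = NOT True = False
(p4 XOR p2) XOR NOT ((p1 XOR p3) OR ((p6 XOR p1) OR p4)) = True XOR False = True
(p6 IMPLIES (p3 XOR (p3 IMPLIES p2))) XOR ((p4 XOR p2) XOR NOT ((p1 XOR p3) OR ((p6 XOR p1) OR p4))) = True XOR True = False
p6 IFF p4 = False IFF True = False
(p6 IFF p4) IMPLIES p6 = False IMPLIES False = True
((p6 IFF p4) IMPLIES p6) IMPLIES p4 = True IMPLIES True = True
((p6 IMPLIES (p3 XOR (p3 IMPLIES p2))) XOR ((p4 XOR p2) XOR NOT ((p1 XOR p3) OR ((p6 XOR p1) OR p4)))) IFF (((p6 IFF p4) IMPLIES p6) IMPLIES p4) = False IFF True = False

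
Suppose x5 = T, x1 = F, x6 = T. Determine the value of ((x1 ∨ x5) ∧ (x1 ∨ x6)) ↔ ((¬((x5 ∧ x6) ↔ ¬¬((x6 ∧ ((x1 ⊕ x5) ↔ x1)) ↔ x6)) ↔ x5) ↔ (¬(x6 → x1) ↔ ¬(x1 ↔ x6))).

Substituting x5=T, x1=F, x6=T:
x1 ∨ x5 = F ∨ T = T
x1 ∨ x6 = F ∨ T = T
(x1 ∨ x5) ∧ (x1 ∨ x6) = T ∧ T = T
x5 ∧ x6 = T ∧ T = T
x1 ⊕ x5 = F ⊕ T = T
(x1 ⊕ x5) ↔ x1 = T ↔ F = F
x6 ∧ ((x1 ⊕ x5) ↔ x1) = T ∧ F = F
(x6 ∧ ((x1 ⊕ x5) ↔ x1)) ↔ x6 = F ↔ T = F
¬((x6 ∧ ((x1 ⊕ x5) ↔ x1)) ↔ x6) = ¬F = T
¬¬((x6 ∧ ((x1 ⊕ x5) ↔ x1)) ↔ x6) = ¬T = F
(x5 ∧ x6) ↔ ¬¬((x6 ∧ ((x1 ⊕ x5) ↔ x1)) ↔ x6) = T ↔ F = F
¬((x5 ∧ x6) ↔ ¬¬((x6 ∧ ((x1 ⊕ x5) ↔ x1)) ↔ x6)) = ¬F = T
¬((x5 ∧ x6) ↔ ¬¬((x6 ∧ ((x1 ⊕ x5) ↔ x1)) ↔ x6)) ↔ x5 = T ↔ T = T
x6 → x1 = T → F = F
¬(x6 → x1) = ¬F = T
x1 ↔ x6 = F ↔ T = F
¬(x1 ↔ x6) = ¬F = T
¬(x6 → x1) ↔ ¬(x1 ↔ x6) = T ↔ T = T
(¬((x5 ∧ x6) ↔ ¬¬((x6 ∧ ((x1 ⊕ x5) ↔ x1)) ↔ x6)) ↔ x5) ↔ (¬(x6 → x1) ↔ ¬(x1 ↔ x6)) = T ↔ T = T
((x1 ∨ x5) ∧ (x1 ∨ x6)) ↔ ((¬((x5 ∧ x6) ↔ ¬¬((x6 ∧ ((x1 ⊕ x5) ↔ x1)) ↔ x6)) ↔ x5) ↔ (¬(x6 → x1) ↔ ¬(x1 ↔ x6))) = T ↔ T = T

T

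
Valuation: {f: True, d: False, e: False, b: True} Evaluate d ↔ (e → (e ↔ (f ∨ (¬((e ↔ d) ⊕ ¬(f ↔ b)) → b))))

False

Substituting f=True, d=False, e=False, b=True:
e ↔ d = False ↔ False = True
f ↔ b = True ↔ True = True
¬(f ↔ b) = ¬True = False
(e ↔ d) ⊕ ¬(f ↔ b) = True ⊕ False = True
¬((e ↔ d) ⊕ ¬(f ↔ b)) = ¬True = False
¬((e ↔ d) ⊕ ¬(f ↔ b)) → b = False → True = True
f ∨ (¬((e ↔ d) ⊕ ¬(f ↔ b)) → b) = True ∨ True = True
e ↔ (f ∨ (¬((e ↔ d) ⊕ ¬(f ↔ b)) → b)) = False ↔ True = False
e → (e ↔ (f ∨ (¬((e ↔ d) ⊕ ¬(f ↔ b)) → b))) = False → False = True
d ↔ (e → (e ↔ (f ∨ (¬((e ↔ d) ⊕ ¬(f ↔ b)) → b)))) = False ↔ True = False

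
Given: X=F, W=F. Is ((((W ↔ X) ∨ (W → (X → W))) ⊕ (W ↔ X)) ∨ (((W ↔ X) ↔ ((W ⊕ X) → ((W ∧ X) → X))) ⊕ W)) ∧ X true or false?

F

Substituting X=F, W=F:
W ↔ X = F ↔ F = T
X → W = F → F = T
W → (X → W) = F → T = T
(W ↔ X) ∨ (W → (X → W)) = T ∨ T = T
W ↔ X = F ↔ F = T
((W ↔ X) ∨ (W → (X → W))) ⊕ (W ↔ X) = T ⊕ T = F
W ↔ X = F ↔ F = T
W ⊕ X = F ⊕ F = F
W ∧ X = F ∧ F = F
(W ∧ X) → X = F → F = T
(W ⊕ X) → ((W ∧ X) → X) = F → T = T
(W ↔ X) ↔ ((W ⊕ X) → ((W ∧ X) → X)) = T ↔ T = T
((W ↔ X) ↔ ((W ⊕ X) → ((W ∧ X) → X))) ⊕ W = T ⊕ F = T
(((W ↔ X) ∨ (W → (X → W))) ⊕ (W ↔ X)) ∨ (((W ↔ X) ↔ ((W ⊕ X) → ((W ∧ X) → X))) ⊕ W) = F ∨ T = T
((((W ↔ X) ∨ (W → (X → W))) ⊕ (W ↔ X)) ∨ (((W ↔ X) ↔ ((W ⊕ X) → ((W ∧ X) → X))) ⊕ W)) ∧ X = T ∧ F = F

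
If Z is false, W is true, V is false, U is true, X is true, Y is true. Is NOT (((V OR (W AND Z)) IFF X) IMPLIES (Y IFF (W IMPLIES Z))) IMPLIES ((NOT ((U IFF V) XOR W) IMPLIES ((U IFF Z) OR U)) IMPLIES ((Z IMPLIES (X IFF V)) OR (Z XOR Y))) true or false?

True

W AND Z = True AND False = False
V OR (W AND Z) = False OR False = False
(V OR (W AND Z)) IFF X = False IFF True = False
W IMPLIES Z = True IMPLIES False = False
Y IFF (W IMPLIES Z) = True IFF False = False
((V OR (W AND Z)) IFF X) IMPLIES (Y IFF (W IMPLIES Z)) = False IMPLIES False = True
NOT (((V OR (W AND Z)) IFF X) IMPLIES (Y IFF (W IMPLIES Z))) = NOT True = False
U IFF V = True IFF False = False
(U IFF V) XOR W = False XOR True = True
NOT ((U IFF V) XOR W) = NOT True = False
U IFF Z = True IFF False = False
(U IFF Z) OR U = False OR True = True
NOT ((U IFF V) XOR W) IMPLIES ((U IFF Z) OR U) = False IMPLIES True = True
X IFF V = True IFF False = False
Z IMPLIES (X IFF V) = False IMPLIES False = True
Z XOR Y = False XOR True = True
(Z IMPLIES (X IFF V)) OR (Z XOR Y) = True OR True = True
(NOT ((U IFF V) XOR W) IMPLIES ((U IFF Z) OR U)) IMPLIES ((Z IMPLIES (X IFF V)) OR (Z XOR Y)) = True IMPLIES True = True
NOT (((V OR (W AND Z)) IFF X) IMPLIES (Y IFF (W IMPLIES Z))) IMPLIES ((NOT ((U IFF V) XOR W) IMPLIES ((U IFF Z) OR U)) IMPLIES ((Z IMPLIES (X IFF V)) OR (Z XOR Y))) = False IMPLIES True = True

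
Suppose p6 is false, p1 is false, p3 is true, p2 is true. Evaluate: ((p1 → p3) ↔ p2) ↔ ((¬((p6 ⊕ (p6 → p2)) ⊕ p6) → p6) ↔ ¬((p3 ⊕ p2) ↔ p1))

p1 → p3 = F → T = T
(p1 → p3) ↔ p2 = T ↔ T = T
p6 → p2 = F → T = T
p6 ⊕ (p6 → p2) = F ⊕ T = T
(p6 ⊕ (p6 → p2)) ⊕ p6 = T ⊕ F = T
¬((p6 ⊕ (p6 → p2)) ⊕ p6) = ¬T = F
¬((p6 ⊕ (p6 → p2)) ⊕ p6) → p6 = F → F = T
p3 ⊕ p2 = T ⊕ T = F
(p3 ⊕ p2) ↔ p1 = F ↔ F = T
¬((p3 ⊕ p2) ↔ p1) = ¬T = F
(¬((p6 ⊕ (p6 → p2)) ⊕ p6) → p6) ↔ ¬((p3 ⊕ p2) ↔ p1) = T ↔ F = F
((p1 → p3) ↔ p2) ↔ ((¬((p6 ⊕ (p6 → p2)) ⊕ p6) → p6) ↔ ¬((p3 ⊕ p2) ↔ p1)) = T ↔ F = F

F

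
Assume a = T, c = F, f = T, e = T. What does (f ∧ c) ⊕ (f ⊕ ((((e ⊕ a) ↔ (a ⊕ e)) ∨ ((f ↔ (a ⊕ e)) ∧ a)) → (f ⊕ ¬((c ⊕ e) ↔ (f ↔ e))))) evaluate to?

f ∧ c = T ∧ F = F
e ⊕ a = T ⊕ T = F
a ⊕ e = T ⊕ T = F
(e ⊕ a) ↔ (a ⊕ e) = F ↔ F = T
a ⊕ e = T ⊕ T = F
f ↔ (a ⊕ e) = T ↔ F = F
(f ↔ (a ⊕ e)) ∧ a = F ∧ T = F
((e ⊕ a) ↔ (a ⊕ e)) ∨ ((f ↔ (a ⊕ e)) ∧ a) = T ∨ F = T
c ⊕ e = F ⊕ T = T
f ↔ e = T ↔ T = T
(c ⊕ e) ↔ (f ↔ e) = T ↔ T = T
¬((c ⊕ e) ↔ (f ↔ e)) = ¬T = F
f ⊕ ¬((c ⊕ e) ↔ (f ↔ e)) = T ⊕ F = T
(((e ⊕ a) ↔ (a ⊕ e)) ∨ ((f ↔ (a ⊕ e)) ∧ a)) → (f ⊕ ¬((c ⊕ e) ↔ (f ↔ e))) = T → T = T
f ⊕ ((((e ⊕ a) ↔ (a ⊕ e)) ∨ ((f ↔ (a ⊕ e)) ∧ a)) → (f ⊕ ¬((c ⊕ e) ↔ (f ↔ e)))) = T ⊕ T = F
(f ∧ c) ⊕ (f ⊕ ((((e ⊕ a) ↔ (a ⊕ e)) ∨ ((f ↔ (a ⊕ e)) ∧ a)) → (f ⊕ ¬((c ⊕ e) ↔ (f ↔ e))))) = F ⊕ F = F

F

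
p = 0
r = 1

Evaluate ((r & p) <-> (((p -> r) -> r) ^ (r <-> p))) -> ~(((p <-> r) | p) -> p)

1

Substituting p=0, r=1:
r & p = 1 & 0 = 0
p -> r = 0 -> 1 = 1
(p -> r) -> r = 1 -> 1 = 1
r <-> p = 1 <-> 0 = 0
((p -> r) -> r) ^ (r <-> p) = 1 ^ 0 = 1
(r & p) <-> (((p -> r) -> r) ^ (r <-> p)) = 0 <-> 1 = 0
p <-> r = 0 <-> 1 = 0
(p <-> r) | p = 0 | 0 = 0
((p <-> r) | p) -> p = 0 -> 0 = 1
~(((p <-> r) | p) -> p) = ~1 = 0
((r & p) <-> (((p -> r) -> r) ^ (r <-> p))) -> ~(((p <-> r) | p) -> p) = 0 -> 0 = 1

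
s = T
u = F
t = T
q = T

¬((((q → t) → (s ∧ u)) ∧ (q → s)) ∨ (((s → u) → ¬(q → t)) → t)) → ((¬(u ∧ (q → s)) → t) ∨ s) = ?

T

q → t = T → T = T
s ∧ u = T ∧ F = F
(q → t) → (s ∧ u) = T → F = F
q → s = T → T = T
((q → t) → (s ∧ u)) ∧ (q → s) = F ∧ T = F
s → u = T → F = F
q → t = T → T = T
¬(q → t) = ¬T = F
(s → u) → ¬(q → t) = F → F = T
((s → u) → ¬(q → t)) → t = T → T = T
(((q → t) → (s ∧ u)) ∧ (q → s)) ∨ (((s → u) → ¬(q → t)) → t) = F ∨ T = T
¬((((q → t) → (s ∧ u)) ∧ (q → s)) ∨ (((s → u) → ¬(q → t)) → t)) = ¬T = F
q → s = T → T = T
u ∧ (q → s) = F ∧ T = F
¬(u ∧ (q → s)) = ¬F = T
¬(u ∧ (q → s)) → t = T → T = T
(¬(u ∧ (q → s)) → t) ∨ s = T ∨ T = T
¬((((q → t) → (s ∧ u)) ∧ (q → s)) ∨ (((s → u) → ¬(q → t)) → t)) → ((¬(u ∧ (q → s)) → t) ∨ s) = F → T = T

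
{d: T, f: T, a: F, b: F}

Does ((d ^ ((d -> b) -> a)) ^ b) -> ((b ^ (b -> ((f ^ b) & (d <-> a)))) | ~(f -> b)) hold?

d -> b = T -> F = F
(d -> b) -> a = F -> F = T
d ^ ((d -> b) -> a) = T ^ T = F
(d ^ ((d -> b) -> a)) ^ b = F ^ F = F
f ^ b = T ^ F = T
d <-> a = T <-> F = F
(f ^ b) & (d <-> a) = T & F = F
b -> ((f ^ b) & (d <-> a)) = F -> F = T
b ^ (b -> ((f ^ b) & (d <-> a))) = F ^ T = T
f -> b = T -> F = F
~(f -> b) = ~F = T
(b ^ (b -> ((f ^ b) & (d <-> a)))) | ~(f -> b) = T | T = T
((d ^ ((d -> b) -> a)) ^ b) -> ((b ^ (b -> ((f ^ b) & (d <-> a)))) | ~(f -> b)) = F -> T = T

T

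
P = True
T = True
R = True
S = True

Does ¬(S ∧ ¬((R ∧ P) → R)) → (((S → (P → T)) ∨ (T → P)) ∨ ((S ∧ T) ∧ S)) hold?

R ∧ P = True ∧ True = True
(R ∧ P) → R = True → True = True
¬((R ∧ P) → R) = ¬True = False
S ∧ ¬((R ∧ P) → R) = True ∧ False = False
¬(S ∧ ¬((R ∧ P) → R)) = ¬False = True
P → T = True → True = True
S → (P → T) = True → True = True
T → P = True → True = True
(S → (P → T)) ∨ (T → P) = True ∨ True = True
S ∧ T = True ∧ True = True
(S ∧ T) ∧ S = True ∧ True = True
((S → (P → T)) ∨ (T → P)) ∨ ((S ∧ T) ∧ S) = True ∨ True = True
¬(S ∧ ¬((R ∧ P) → R)) → (((S → (P → T)) ∨ (T → P)) ∨ ((S ∧ T) ∧ S)) = True → True = True

True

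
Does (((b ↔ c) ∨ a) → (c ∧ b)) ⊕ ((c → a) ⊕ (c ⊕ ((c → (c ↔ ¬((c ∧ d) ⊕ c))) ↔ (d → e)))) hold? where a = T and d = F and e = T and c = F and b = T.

b ↔ c = T ↔ F = F
(b ↔ c) ∨ a = F ∨ T = T
c ∧ b = F ∧ T = F
((b ↔ c) ∨ a) → (c ∧ b) = T → F = F
c → a = F → T = T
c ∧ d = F ∧ F = F
(c ∧ d) ⊕ c = F ⊕ F = F
¬((c ∧ d) ⊕ c) = ¬F = T
c ↔ ¬((c ∧ d) ⊕ c) = F ↔ T = F
c → (c ↔ ¬((c ∧ d) ⊕ c)) = F → F = T
d → e = F → T = T
(c → (c ↔ ¬((c ∧ d) ⊕ c))) ↔ (d → e) = T ↔ T = T
c ⊕ ((c → (c ↔ ¬((c ∧ d) ⊕ c))) ↔ (d → e)) = F ⊕ T = T
(c → a) ⊕ (c ⊕ ((c → (c ↔ ¬((c ∧ d) ⊕ c))) ↔ (d → e))) = T ⊕ T = F
(((b ↔ c) ∨ a) → (c ∧ b)) ⊕ ((c → a) ⊕ (c ⊕ ((c → (c ↔ ¬((c ∧ d) ⊕ c))) ↔ (d → e)))) = F ⊕ F = F

F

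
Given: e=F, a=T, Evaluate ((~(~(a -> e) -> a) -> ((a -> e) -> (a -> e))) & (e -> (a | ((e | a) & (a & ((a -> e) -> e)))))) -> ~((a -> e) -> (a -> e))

a -> e = T -> F = F
~(a -> e) = ~F = T
~(a -> e) -> a = T -> T = T
~(~(a -> e) -> a) = ~T = F
a -> e = T -> F = F
a -> e = T -> F = F
(a -> e) -> (a -> e) = F -> F = T
~(~(a -> e) -> a) -> ((a -> e) -> (a -> e)) = F -> T = T
e | a = F | T = T
a -> e = T -> F = F
(a -> e) -> e = F -> F = T
a & ((a -> e) -> e) = T & T = T
(e | a) & (a & ((a -> e) -> e)) = T & T = T
a | ((e | a) & (a & ((a -> e) -> e))) = T | T = T
e -> (a | ((e | a) & (a & ((a -> e) -> e)))) = F -> T = T
(~(~(a -> e) -> a) -> ((a -> e) -> (a -> e))) & (e -> (a | ((e | a) & (a & ((a -> e) -> e))))) = T & T = T
a -> e = T -> F = F
a -> e = T -> F = F
(a -> e) -> (a -> e) = F -> F = T
~((a -> e) -> (a -> e)) = ~T = F
((~(~(a -> e) -> a) -> ((a -> e) -> (a -> e))) & (e -> (a | ((e | a) & (a & ((a -> e) -> e)))))) -> ~((a -> e) -> (a -> e)) = T -> F = F

F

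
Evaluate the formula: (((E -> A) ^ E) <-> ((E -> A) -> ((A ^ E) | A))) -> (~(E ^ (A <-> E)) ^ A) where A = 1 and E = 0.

Substituting A=1, E=0:
E -> A = 0 -> 1 = 1
(E -> A) ^ E = 1 ^ 0 = 1
E -> A = 0 -> 1 = 1
A ^ E = 1 ^ 0 = 1
(A ^ E) | A = 1 | 1 = 1
(E -> A) -> ((A ^ E) | A) = 1 -> 1 = 1
((E -> A) ^ E) <-> ((E -> A) -> ((A ^ E) | A)) = 1 <-> 1 = 1
A <-> E = 1 <-> 0 = 0
E ^ (A <-> E) = 0 ^ 0 = 0
~(E ^ (A <-> E)) = ~0 = 1
~(E ^ (A <-> E)) ^ A = 1 ^ 1 = 0
(((E -> A) ^ E) <-> ((E -> A) -> ((A ^ E) | A))) -> (~(E ^ (A <-> E)) ^ A) = 1 -> 0 = 0

0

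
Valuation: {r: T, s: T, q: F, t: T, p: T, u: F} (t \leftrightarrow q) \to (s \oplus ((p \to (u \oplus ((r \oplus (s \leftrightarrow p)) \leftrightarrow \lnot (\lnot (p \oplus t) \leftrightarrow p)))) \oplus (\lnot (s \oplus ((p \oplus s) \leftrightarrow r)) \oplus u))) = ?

t \leftrightarrow q = T \leftrightarrow F = F
s \leftrightarrow p = T \leftrightarrow T = T
r \oplus (s \leftrightarrow p) = T \oplus T = F
p \oplus t = T \oplus T = F
\lnot (p \oplus t) = \lnot F = T
\lnot (p \oplus t) \leftrightarrow p = T \leftrightarrow T = T
\lnot (\lnot (p \oplus t) \leftrightarrow p) = \lnot T = F
(r \oplus (s \leftrightarrow p)) \leftrightarrow \lnot (\lnot (p \oplus t) \leftrightarrow p) = F \leftrightarrow F = T
u \oplus ((r \oplus (s \leftrightarrow p)) \leftrightarrow \lnot (\lnot (p \oplus t) \leftrightarrow p)) = F \oplus T = T
p \to (u \oplus ((r \oplus (s \leftrightarrow p)) \leftrightarrow \lnot (\lnot (p \oplus t) \leftrightarrow p))) = T \to T = T
p \oplus s = T \oplus T = F
(p \oplus s) \leftrightarrow r = F \leftrightarrow T = F
s \oplus ((p \oplus s) \leftrightarrow r) = T \oplus F = T
\lnot (s \oplus ((p \oplus s) \leftrightarrow r)) = \lnot T = F
\lnot (s \oplus ((p \oplus s) \leftrightarrow r)) \oplus u = F \oplus F = F
(p \to (u \oplus ((r \oplus (s \leftrightarrow p)) \leftrightarrow \lnot (\lnot (p \oplus t) \leftrightarrow p)))) \oplus (\lnot (s \oplus ((p \oplus s) \leftrightarrow r)) \oplus u) = T \oplus F = T
s \oplus ((p \to (u \oplus ((r \oplus (s \leftrightarrow p)) \leftrightarrow \lnot (\lnot (p \oplus t) \leftrightarrow p)))) \oplus (\lnot (s \oplus ((p \oplus s) \leftrightarrow r)) \oplus u)) = T \oplus T = F
(t \leftrightarrow q) \to (s \oplus ((p \to (u \oplus ((r \oplus (s \leftrightarrow p)) \leftrightarrow \lnot (\lnot (p \oplus t) \leftrightarrow p)))) \oplus (\lnot (s \oplus ((p \oplus s) \leftrightarrow r)) \oplus u))) = F \to F = T

T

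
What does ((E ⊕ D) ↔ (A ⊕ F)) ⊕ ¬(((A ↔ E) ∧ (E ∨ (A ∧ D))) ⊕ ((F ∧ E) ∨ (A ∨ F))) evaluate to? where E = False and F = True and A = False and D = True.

True

E ⊕ D = False ⊕ True = True
A ⊕ F = False ⊕ True = True
(E ⊕ D) ↔ (A ⊕ F) = True ↔ True = True
A ↔ E = False ↔ False = True
A ∧ D = False ∧ True = False
E ∨ (A ∧ D) = False ∨ False = False
(A ↔ E) ∧ (E ∨ (A ∧ D)) = True ∧ False = False
F ∧ E = True ∧ False = False
A ∨ F = False ∨ True = True
(F ∧ E) ∨ (A ∨ F) = False ∨ True = True
((A ↔ E) ∧ (E ∨ (A ∧ D))) ⊕ ((F ∧ E) ∨ (A ∨ F)) = False ⊕ True = True
¬(((A ↔ E) ∧ (E ∨ (A ∧ D))) ⊕ ((F ∧ E) ∨ (A ∨ F))) = ¬True = False
((E ⊕ D) ↔ (A ⊕ F)) ⊕ ¬(((A ↔ E) ∧ (E ∨ (A ∧ D))) ⊕ ((F ∧ E) ∨ (A ∨ F))) = True ⊕ False = True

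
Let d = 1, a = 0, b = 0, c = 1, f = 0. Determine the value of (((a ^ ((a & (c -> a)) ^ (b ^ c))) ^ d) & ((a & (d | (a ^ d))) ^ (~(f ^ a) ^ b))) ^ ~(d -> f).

c -> a = 1 -> 0 = 0
a & (c -> a) = 0 & 0 = 0
b ^ c = 0 ^ 1 = 1
(a & (c -> a)) ^ (b ^ c) = 0 ^ 1 = 1
a ^ ((a & (c -> a)) ^ (b ^ c)) = 0 ^ 1 = 1
(a ^ ((a & (c -> a)) ^ (b ^ c))) ^ d = 1 ^ 1 = 0
a ^ d = 0 ^ 1 = 1
d | (a ^ d) = 1 | 1 = 1
a & (d | (a ^ d)) = 0 & 1 = 0
f ^ a = 0 ^ 0 = 0
~(f ^ a) = ~0 = 1
~(f ^ a) ^ b = 1 ^ 0 = 1
(a & (d | (a ^ d))) ^ (~(f ^ a) ^ b) = 0 ^ 1 = 1
((a ^ ((a & (c -> a)) ^ (b ^ c))) ^ d) & ((a & (d | (a ^ d))) ^ (~(f ^ a) ^ b)) = 0 & 1 = 0
d -> f = 1 -> 0 = 0
~(d -> f) = ~0 = 1
(((a ^ ((a & (c -> a)) ^ (b ^ c))) ^ d) & ((a & (d | (a ^ d))) ^ (~(f ^ a) ^ b))) ^ ~(d -> f) = 0 ^ 1 = 1

1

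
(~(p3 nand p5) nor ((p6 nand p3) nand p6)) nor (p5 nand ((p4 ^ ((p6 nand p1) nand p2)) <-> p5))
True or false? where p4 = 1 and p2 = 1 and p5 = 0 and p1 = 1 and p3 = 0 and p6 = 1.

p3 nand p5 = 0 nand 0 = 1
~(p3 nand p5) = ~1 = 0
p6 nand p3 = 1 nand 0 = 1
(p6 nand p3) nand p6 = 1 nand 1 = 0
~(p3 nand p5) nor ((p6 nand p3) nand p6) = 0 nor 0 = 1
p6 nand p1 = 1 nand 1 = 0
(p6 nand p1) nand p2 = 0 nand 1 = 1
p4 ^ ((p6 nand p1) nand p2) = 1 ^ 1 = 0
(p4 ^ ((p6 nand p1) nand p2)) <-> p5 = 0 <-> 0 = 1
p5 nand ((p4 ^ ((p6 nand p1) nand p2)) <-> p5) = 0 nand 1 = 1
(~(p3 nand p5) nor ((p6 nand p3) nand p6)) nor (p5 nand ((p4 ^ ((p6 nand p1) nand p2)) <-> p5)) = 1 nor 1 = 0

0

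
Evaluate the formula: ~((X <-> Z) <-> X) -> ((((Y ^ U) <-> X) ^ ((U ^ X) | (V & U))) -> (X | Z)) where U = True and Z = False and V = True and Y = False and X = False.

X <-> Z = False <-> False = True
(X <-> Z) <-> X = True <-> False = False
~((X <-> Z) <-> X) = ~False = True
Y ^ U = False ^ True = True
(Y ^ U) <-> X = True <-> False = False
U ^ X = True ^ False = True
V & U = True & True = True
(U ^ X) | (V & U) = True | True = True
((Y ^ U) <-> X) ^ ((U ^ X) | (V & U)) = False ^ True = True
X | Z = False | False = False
(((Y ^ U) <-> X) ^ ((U ^ X) | (V & U))) -> (X | Z) = True -> False = False
~((X <-> Z) <-> X) -> ((((Y ^ U) <-> X) ^ ((U ^ X) | (V & U))) -> (X | Z)) = True -> False = False

False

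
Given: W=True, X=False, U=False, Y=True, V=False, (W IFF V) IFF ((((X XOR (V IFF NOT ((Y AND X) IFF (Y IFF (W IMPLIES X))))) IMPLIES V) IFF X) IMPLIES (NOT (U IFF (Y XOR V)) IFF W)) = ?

W IFF V = True IFF False = False
Y AND X = True AND False = False
W IMPLIES X = True IMPLIES False = False
Y IFF (W IMPLIES X) = True IFF False = False
(Y AND X) IFF (Y IFF (W IMPLIES X)) = False IFF False = True
NOT ((Y AND X) IFF (Y IFF (W IMPLIES X))) = NOT True = False
V IFF NOT ((Y AND X) IFF (Y IFF (W IMPLIES X))) = False IFF False = True
X XOR (V IFF NOT ((Y AND X) IFF (Y IFF (W IMPLIES X)))) = False XOR True = True
(X XOR (V IFF NOT ((Y AND X) IFF (Y IFF (W IMPLIES X))))) IMPLIES V = True IMPLIES False = False
((X XOR (V IFF NOT ((Y AND X) IFF (Y IFF (W IMPLIES X))))) IMPLIES V) IFF X = False IFF False = True
Y XOR V = True XOR False = True
U IFF (Y XOR V) = False IFF True = False
NOT (U IFF (Y XOR V)) = NOT False = True
NOT (U IFF (Y XOR V)) IFF W = True IFF True = True
(((X XOR (V IFF NOT ((Y AND X) IFF (Y IFF (W IMPLIES X))))) IMPLIES V) IFF X) IMPLIES (NOT (U IFF (Y XOR V)) IFF W) = True IMPLIES True = True
(W IFF V) IFF ((((X XOR (V IFF NOT ((Y AND X) IFF (Y IFF (W IMPLIES X))))) IMPLIES V) IFF X) IMPLIES (NOT (U IFF (Y XOR V)) IFF W)) = False IFF True = False

False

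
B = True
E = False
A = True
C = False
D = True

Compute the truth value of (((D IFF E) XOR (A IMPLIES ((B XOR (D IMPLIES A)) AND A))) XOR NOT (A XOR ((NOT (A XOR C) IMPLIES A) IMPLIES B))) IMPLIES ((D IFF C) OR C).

Substituting B=True, E=False, A=True, C=False, D=True:
D IFF E = True IFF False = False
D IMPLIES A = True IMPLIES True = True
B XOR (D IMPLIES A) = True XOR True = False
(B XOR (D IMPLIES A)) AND A = False AND True = False
A IMPLIES ((B XOR (D IMPLIES A)) AND A) = True IMPLIES False = False
(D IFF E) XOR (A IMPLIES ((B XOR (D IMPLIES A)) AND A)) = False XOR False = False
A XOR C = True XOR False = True
NOT (A XOR C) = NOT True = False
NOT (A XOR C) IMPLIES A = False IMPLIES True = True
(NOT (A XOR C) IMPLIES A) IMPLIES B = True IMPLIES True = True
A XOR ((NOT (A XOR C) IMPLIES A) IMPLIES B) = True XOR True = False
NOT (A XOR ((NOT (A XOR C) IMPLIES A) IMPLIES B)) = NOT False = True
((D IFF E) XOR (A IMPLIES ((B XOR (D IMPLIES A)) AND A))) XOR NOT (A XOR ((NOT (A XOR C) IMPLIES A) IMPLIES B)) = False XOR True = True
D IFF C = True IFF False = False
(D IFF C) OR C = False OR False = False
(((D IFF E) XOR (A IMPLIES ((B XOR (D IMPLIES A)) AND A))) XOR NOT (A XOR ((NOT (A XOR C) IMPLIES A) IMPLIES B))) IMPLIES ((D IFF C) OR C) = True IMPLIES False = False

False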